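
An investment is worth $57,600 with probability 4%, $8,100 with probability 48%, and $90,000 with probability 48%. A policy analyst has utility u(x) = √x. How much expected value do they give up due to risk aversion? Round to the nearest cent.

$10,661.76

E[u] = 0.04·√57600 + 0.48·√8100 + 0.48·√90000 = 0.04·240 + 0.48·90 + 0.48·300 = 196.8
CE = (196.8)² = 38730.24
Risk premium = EV − CE = 49392 − 38730.24 = 10661.76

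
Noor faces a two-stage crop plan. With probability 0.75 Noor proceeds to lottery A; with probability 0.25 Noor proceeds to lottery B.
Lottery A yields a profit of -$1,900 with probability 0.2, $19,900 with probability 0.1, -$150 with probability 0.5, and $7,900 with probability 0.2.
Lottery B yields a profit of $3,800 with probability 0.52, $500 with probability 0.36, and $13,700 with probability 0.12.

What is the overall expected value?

$3,286.25

EV(A) = 0.2 × (-1900) + 0.1 × 19900 + 0.5 × (-150) + 0.2 × 7900 = -380 + 1990 − 75 + 1580 = 3115
EV(B) = 0.52 × 3800 + 0.36 × 500 + 0.12 × 13700 = 1976 + 180 + 1644 = 3800
Overall = 0.75 × 3115 + 0.25 × 3800 = 2336.25 + 950 = 3286.25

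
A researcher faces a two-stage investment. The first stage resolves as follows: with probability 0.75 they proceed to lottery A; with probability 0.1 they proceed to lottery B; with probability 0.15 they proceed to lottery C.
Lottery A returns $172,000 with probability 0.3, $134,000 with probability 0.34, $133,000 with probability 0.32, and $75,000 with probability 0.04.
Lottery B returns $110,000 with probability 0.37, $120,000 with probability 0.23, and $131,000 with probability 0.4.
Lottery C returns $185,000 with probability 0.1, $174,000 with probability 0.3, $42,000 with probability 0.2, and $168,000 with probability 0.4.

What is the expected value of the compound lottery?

EV(A) = 0.3 × 172000 + 0.34 × 134000 + 0.32 × 133000 + 0.04 × 75000 = 51600 + 45560 + 42560 + 3000 = 142720
EV(B) = 0.37 × 110000 + 0.23 × 120000 + 0.4 × 131000 = 40700 + 27600 + 52400 = 120700
EV(C) = 0.1 × 185000 + 0.3 × 174000 + 0.2 × 42000 + 0.4 × 168000 = 18500 + 52200 + 8400 + 67200 = 146300
Overall = 0.75 × 142720 + 0.1 × 120700 + 0.15 × 146300 = 107040 + 12070 + 21945 = 141055

$141,055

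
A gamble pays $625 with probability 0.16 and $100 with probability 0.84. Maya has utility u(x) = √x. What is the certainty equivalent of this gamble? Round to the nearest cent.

$153.76

E[u] = 0.16·√625 + 0.84·√100 = 0.16·25 + 0.84·10 = 12.4
CE = (12.4)² = 153.76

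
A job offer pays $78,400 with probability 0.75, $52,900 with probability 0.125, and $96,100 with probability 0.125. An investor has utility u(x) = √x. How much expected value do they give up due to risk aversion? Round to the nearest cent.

$418.75

E[u] = 0.75·√78400 + 0.125·√52900 + 0.125·√96100 = 0.75·280 + 0.125·230 + 0.125·310 = 277.5
CE = (277.5)² = 77006.25
Risk premium = EV − CE = 77425 − 77006.25 = 418.75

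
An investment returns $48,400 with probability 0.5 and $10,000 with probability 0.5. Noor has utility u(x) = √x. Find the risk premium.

$3,600

E[u] = 0.5·√48400 + 0.5·√10000 = 0.5·220 + 0.5·100 = 160
CE = (160)² = 25600
Risk premium = EV − CE = 29200 − 25600 = 3600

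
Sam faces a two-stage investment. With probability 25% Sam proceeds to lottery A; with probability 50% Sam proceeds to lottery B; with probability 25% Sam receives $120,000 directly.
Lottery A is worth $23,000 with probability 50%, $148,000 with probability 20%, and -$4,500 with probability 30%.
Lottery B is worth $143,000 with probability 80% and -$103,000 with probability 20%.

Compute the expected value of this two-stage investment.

$86,837.50

EV(A) = 0.5 × 23000 + 0.2 × 148000 + 0.3 × (-4500) = 11500 + 29600 − 1350 = 39750
EV(B) = 0.8 × 143000 + 0.2 × (-103000) = 114400 − 20600 = 93800
Branch C: 120000 (certain)
Overall = 0.25 × 39750 + 0.5 × 93800 + 0.25 × 120000 = 9937.5 + 46900 + 30000 = 86837.5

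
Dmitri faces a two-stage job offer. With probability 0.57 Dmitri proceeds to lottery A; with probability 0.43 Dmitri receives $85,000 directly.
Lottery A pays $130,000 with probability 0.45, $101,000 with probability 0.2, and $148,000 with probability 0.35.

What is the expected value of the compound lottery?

$110,935

EV(A) = 0.45 × 130000 + 0.2 × 101000 + 0.35 × 148000 = 58500 + 20200 + 51800 = 130500
Branch B: 85000 (certain)
Overall = 0.57 × 130500 + 0.43 × 85000 = 74385 + 36550 = 110935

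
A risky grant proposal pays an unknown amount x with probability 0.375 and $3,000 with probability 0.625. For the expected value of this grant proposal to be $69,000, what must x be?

0.375·x + 0.625·3000 = 69000
0.375·x = 69000 − 1875 = 67125
x = 67125 / 0.375 = 179000

x = $179,000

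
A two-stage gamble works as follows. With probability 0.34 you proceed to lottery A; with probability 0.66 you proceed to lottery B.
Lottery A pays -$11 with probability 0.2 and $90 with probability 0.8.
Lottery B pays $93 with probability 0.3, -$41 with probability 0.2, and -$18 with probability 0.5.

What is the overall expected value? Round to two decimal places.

EV(A) = 0.2 × (-11) + 0.8 × 90 = -2.2 + 72 = 69.8
EV(B) = 0.3 × 93 + 0.2 × (-41) + 0.5 × (-18) = 27.9 − 8.2 − 9 = 10.7
Overall = 0.34 × 69.8 + 0.66 × 10.7 = 23.732 + 7.062 = 30.794

$30.79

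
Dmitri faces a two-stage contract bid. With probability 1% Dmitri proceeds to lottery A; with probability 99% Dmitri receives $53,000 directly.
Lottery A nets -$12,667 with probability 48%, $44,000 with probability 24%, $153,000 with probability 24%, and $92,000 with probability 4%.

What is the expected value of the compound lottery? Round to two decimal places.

EV(A) = 0.48 × (-12667) + 0.24 × 44000 + 0.24 × 153000 + 0.04 × 92000 = -6080.16 + 10560 + 36720 + 3680 = 44879.84
Branch B: 53000 (certain)
Overall = 0.01 × 44879.84 + 0.99 × 53000 = 448.7984 + 52470 = 52918.7984

$52,918.80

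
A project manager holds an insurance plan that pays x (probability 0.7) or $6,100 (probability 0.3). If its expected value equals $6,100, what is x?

0.7·x + 0.3·6100 = 6100
0.7·x = 6100 − 1830 = 4270
x = 4270 / 0.7 = 6100

x = $6,100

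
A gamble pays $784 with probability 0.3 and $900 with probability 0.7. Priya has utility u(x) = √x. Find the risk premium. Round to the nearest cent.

$0.84

E[u] = 0.3·√784 + 0.7·√900 = 0.3·28 + 0.7·30 = 29.4
CE = (29.4)² = 864.36
Risk premium = EV − CE = 865.2 − 864.36 = 0.84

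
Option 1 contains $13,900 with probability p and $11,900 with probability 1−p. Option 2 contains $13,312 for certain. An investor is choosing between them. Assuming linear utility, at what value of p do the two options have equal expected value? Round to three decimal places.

p = 0.706

p·13900 + (1−p)·11900 = 13312
2000p + 11900 = 13312
p = (13312 − 11900) / 2000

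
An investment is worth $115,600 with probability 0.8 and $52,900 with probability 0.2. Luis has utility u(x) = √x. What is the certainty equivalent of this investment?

$101,124

E[u] = 0.8·√115600 + 0.2·√52900 = 0.8·340 + 0.2·230 = 318
CE = (318)² = 101124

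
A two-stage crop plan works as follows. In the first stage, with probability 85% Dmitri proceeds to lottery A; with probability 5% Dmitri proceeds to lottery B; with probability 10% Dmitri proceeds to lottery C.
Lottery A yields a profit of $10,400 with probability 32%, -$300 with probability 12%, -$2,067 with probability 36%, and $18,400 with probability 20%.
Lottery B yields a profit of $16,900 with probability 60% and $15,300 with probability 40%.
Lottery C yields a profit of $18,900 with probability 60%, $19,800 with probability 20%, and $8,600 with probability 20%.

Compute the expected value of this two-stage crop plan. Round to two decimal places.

$7,808.70

EV(A) = 0.32 × 10400 + 0.12 × (-300) + 0.36 × (-2067) + 0.2 × 18400 = 3328 − 36 − 744.12 + 3680 = 6227.88
EV(B) = 0.6 × 16900 + 0.4 × 15300 = 10140 + 6120 = 16260
EV(C) = 0.6 × 18900 + 0.2 × 19800 + 0.2 × 8600 = 11340 + 3960 + 1720 = 17020
Overall = 0.85 × 6227.88 + 0.05 × 16260 + 0.1 × 17020 = 5293.698 + 813 + 1702 = 7808.698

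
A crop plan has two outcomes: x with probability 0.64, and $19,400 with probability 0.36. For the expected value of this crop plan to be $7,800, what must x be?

x = $1,275

0.64·x + 0.36·19400 = 7800
0.64·x = 7800 − 6984 = 816
x = 816 / 0.64 = 1275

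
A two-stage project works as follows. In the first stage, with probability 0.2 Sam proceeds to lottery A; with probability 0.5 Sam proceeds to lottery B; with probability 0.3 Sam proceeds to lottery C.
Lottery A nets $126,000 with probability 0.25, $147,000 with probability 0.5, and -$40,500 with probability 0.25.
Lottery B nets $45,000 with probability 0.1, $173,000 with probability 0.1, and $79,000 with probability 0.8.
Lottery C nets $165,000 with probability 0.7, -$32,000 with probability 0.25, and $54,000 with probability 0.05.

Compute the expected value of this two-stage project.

$94,535

EV(A) = 0.25 × 126000 + 0.5 × 147000 + 0.25 × (-40500) = 31500 + 73500 − 10125 = 94875
EV(B) = 0.1 × 45000 + 0.1 × 173000 + 0.8 × 79000 = 4500 + 17300 + 63200 = 85000
EV(C) = 0.7 × 165000 + 0.25 × (-32000) + 0.05 × 54000 = 115500 − 8000 + 2700 = 110200
Overall = 0.2 × 94875 + 0.5 × 85000 + 0.3 × 110200 = 18975 + 42500 + 33060 = 94535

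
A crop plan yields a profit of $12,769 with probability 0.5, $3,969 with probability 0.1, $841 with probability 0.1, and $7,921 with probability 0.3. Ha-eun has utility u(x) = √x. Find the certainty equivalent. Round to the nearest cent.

$8,537.76

E[u] = 0.5·√12769 + 0.1·√3969 + 0.1·√841 + 0.3·√7921 = 0.5·113 + 0.1·63 + 0.1·29 + 0.3·89 = 92.4
CE = (92.4)² = 8537.76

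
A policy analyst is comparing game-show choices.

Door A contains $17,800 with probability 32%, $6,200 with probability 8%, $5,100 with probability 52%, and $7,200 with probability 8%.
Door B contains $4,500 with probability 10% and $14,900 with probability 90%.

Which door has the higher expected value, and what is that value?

Door B ($13,860)

Door A = 0.32 × 17800 + 0.08 × 6200 + 0.52 × 5100 + 0.08 × 7200 = 5696 + 496 + 2652 + 576 = 9420
Door B = 0.1 × 4500 + 0.9 × 14900 = 450 + 13410 = 13860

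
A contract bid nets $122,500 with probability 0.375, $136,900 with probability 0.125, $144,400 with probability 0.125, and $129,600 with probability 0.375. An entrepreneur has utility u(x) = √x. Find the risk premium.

E[u] = 0.375·√122500 + 0.125·√136900 + 0.125·√144400 + 0.375·√129600 = 0.375·350 + 0.125·370 + 0.125·380 + 0.375·360 = 360
CE = (360)² = 129600
Risk premium = EV − CE = 129700 − 129600 = 100

$100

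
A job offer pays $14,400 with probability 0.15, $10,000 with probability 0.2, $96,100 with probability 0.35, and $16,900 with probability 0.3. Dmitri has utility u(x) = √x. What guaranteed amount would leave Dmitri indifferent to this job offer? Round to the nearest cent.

$34,410.25

E[u] = 0.15·√14400 + 0.2·√10000 + 0.35·√96100 + 0.3·√16900 = 0.15·120 + 0.2·100 + 0.35·310 + 0.3·130 = 185.5
CE = (185.5)² = 34410.25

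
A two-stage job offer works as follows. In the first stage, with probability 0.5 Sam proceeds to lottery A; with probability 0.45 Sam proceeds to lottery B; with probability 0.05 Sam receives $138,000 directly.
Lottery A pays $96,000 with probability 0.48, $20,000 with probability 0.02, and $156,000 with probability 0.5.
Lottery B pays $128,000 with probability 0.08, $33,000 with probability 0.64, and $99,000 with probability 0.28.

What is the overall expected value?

EV(A) = 0.48 × 96000 + 0.02 × 20000 + 0.5 × 156000 = 46080 + 400 + 78000 = 124480
EV(B) = 0.08 × 128000 + 0.64 × 33000 + 0.28 × 99000 = 10240 + 21120 + 27720 = 59080
Branch C: 138000 (certain)
Overall = 0.5 × 124480 + 0.45 × 59080 + 0.05 × 138000 = 62240 + 26586 + 6900 = 95726

$95,726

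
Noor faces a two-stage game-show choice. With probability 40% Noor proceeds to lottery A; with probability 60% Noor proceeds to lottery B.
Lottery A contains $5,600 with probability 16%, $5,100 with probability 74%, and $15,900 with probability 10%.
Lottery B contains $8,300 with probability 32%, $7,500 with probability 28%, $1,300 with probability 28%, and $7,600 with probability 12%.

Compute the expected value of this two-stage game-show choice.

$6,123.20

EV(A) = 0.16 × 5600 + 0.74 × 5100 + 0.1 × 15900 = 896 + 3774 + 1590 = 6260
EV(B) = 0.32 × 8300 + 0.28 × 7500 + 0.28 × 1300 + 0.12 × 7600 = 2656 + 2100 + 364 + 912 = 6032
Overall = 0.4 × 6260 + 0.6 × 6032 = 2504 + 3619.2 = 6123.2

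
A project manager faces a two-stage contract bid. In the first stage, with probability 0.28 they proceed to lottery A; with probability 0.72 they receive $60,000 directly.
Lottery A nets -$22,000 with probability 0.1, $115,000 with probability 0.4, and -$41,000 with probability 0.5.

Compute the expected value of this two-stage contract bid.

EV(A) = 0.1 × (-22000) + 0.4 × 115000 + 0.5 × (-41000) = -2200 + 46000 − 20500 = 23300
Branch B: 60000 (certain)
Overall = 0.28 × 23300 + 0.72 × 60000 = 6524 + 43200 = 49724

$49,724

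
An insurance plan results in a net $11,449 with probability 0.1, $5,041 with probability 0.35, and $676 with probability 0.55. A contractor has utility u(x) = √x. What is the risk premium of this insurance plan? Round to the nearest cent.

$796.03

E[u] = 0.1·√11449 + 0.35·√5041 + 0.55·√676 = 0.1·107 + 0.35·71 + 0.55·26 = 49.85
CE = (49.85)² = 2485.0225
Risk premium = EV − CE = 3281.05 − 2485.0225 = 796.0275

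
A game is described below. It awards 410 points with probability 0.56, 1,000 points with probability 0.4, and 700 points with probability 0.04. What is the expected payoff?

657.6 points

EV = 0.56 × 410 + 0.4 × 1000 + 0.04 × 700 = 229.6 + 400 + 28 = 657.6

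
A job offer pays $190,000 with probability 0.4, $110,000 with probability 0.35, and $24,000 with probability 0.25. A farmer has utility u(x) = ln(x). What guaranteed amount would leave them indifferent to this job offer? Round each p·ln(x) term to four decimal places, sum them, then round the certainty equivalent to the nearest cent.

E[u] = 0.4·ln(190000) + 0.35·ln(110000) + 0.25·ln(24000) = 4.8619 + 4.0629 + 2.5215 = 11.4463
CE = e^11.4463 ≈ 93554.55

$93,554.55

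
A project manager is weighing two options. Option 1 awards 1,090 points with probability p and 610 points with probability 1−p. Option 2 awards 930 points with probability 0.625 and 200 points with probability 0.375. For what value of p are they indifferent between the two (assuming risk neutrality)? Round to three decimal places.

p = 0.096

EV(Option 2) = 0.625 × 930 + 0.375 × 200 = 581.25 + 75 = 656.25
p·1090 + (1−p)·610 = 656.25
480p + 610 = 656.25
p = (656.25 − 610) / 480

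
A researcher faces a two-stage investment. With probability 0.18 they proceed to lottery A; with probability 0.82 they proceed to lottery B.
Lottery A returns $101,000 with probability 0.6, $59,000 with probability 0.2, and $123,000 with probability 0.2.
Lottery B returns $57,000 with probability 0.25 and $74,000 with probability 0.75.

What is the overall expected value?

$74,655

EV(A) = 0.6 × 101000 + 0.2 × 59000 + 0.2 × 123000 = 60600 + 11800 + 24600 = 97000
EV(B) = 0.25 × 57000 + 0.75 × 74000 = 14250 + 55500 = 69750
Overall = 0.18 × 97000 + 0.82 × 69750 = 17460 + 57195 = 74655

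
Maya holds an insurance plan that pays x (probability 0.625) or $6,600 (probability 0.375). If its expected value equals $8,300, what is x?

x = $9,320

0.625·x + 0.375·6600 = 8300
0.625·x = 8300 − 2475 = 5825
x = 5825 / 0.625 = 9320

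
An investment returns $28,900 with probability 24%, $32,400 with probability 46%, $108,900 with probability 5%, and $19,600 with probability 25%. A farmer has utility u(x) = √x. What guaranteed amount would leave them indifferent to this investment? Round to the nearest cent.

$30,660.01

E[u] = 0.24·√28900 + 0.46·√32400 + 0.05·√108900 + 0.25·√19600 = 0.24·170 + 0.46·180 + 0.05·330 + 0.25·140 = 175.1
CE = (175.1)² = 30660.01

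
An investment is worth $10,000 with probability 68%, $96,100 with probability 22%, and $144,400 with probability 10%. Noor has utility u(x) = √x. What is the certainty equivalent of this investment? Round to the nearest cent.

$30,345.64

E[u] = 0.68·√10000 + 0.22·√96100 + 0.1·√144400 = 0.68·100 + 0.22·310 + 0.1·380 = 174.2
CE = (174.2)² = 30345.64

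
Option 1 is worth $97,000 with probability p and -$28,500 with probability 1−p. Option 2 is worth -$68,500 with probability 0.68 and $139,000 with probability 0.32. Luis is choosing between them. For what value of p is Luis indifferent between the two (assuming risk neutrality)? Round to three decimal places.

EV(Option 2) = 0.68 × (-68500) + 0.32 × 139000 = -46580 + 44480 = -2100
p·97000 + (1−p)·(-28500) = -2100
125500p − 28500 = -2100
p = (-2100 + 28500) / 125500

p = 0.210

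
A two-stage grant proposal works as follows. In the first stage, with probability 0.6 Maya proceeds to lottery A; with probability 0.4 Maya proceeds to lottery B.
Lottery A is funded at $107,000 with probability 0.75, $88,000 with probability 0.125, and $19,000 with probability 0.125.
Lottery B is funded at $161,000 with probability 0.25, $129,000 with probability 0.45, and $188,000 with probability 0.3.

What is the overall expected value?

$118,055

EV(A) = 0.75 × 107000 + 0.125 × 88000 + 0.125 × 19000 = 80250 + 11000 + 2375 = 93625
EV(B) = 0.25 × 161000 + 0.45 × 129000 + 0.3 × 188000 = 40250 + 58050 + 56400 = 154700
Overall = 0.6 × 93625 + 0.4 × 154700 = 56175 + 61880 = 118055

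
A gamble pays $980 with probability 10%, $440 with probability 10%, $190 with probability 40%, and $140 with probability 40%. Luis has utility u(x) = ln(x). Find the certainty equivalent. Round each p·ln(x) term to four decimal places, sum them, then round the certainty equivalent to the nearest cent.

$215.51

E[u] = 0.1·ln(980) + 0.1·ln(440) + 0.4·ln(190) + 0.4·ln(140) = 0.6888 + 0.6087 + 2.0988 + 1.9767 = 5.3730
CE = e^5.3730 ≈ 215.51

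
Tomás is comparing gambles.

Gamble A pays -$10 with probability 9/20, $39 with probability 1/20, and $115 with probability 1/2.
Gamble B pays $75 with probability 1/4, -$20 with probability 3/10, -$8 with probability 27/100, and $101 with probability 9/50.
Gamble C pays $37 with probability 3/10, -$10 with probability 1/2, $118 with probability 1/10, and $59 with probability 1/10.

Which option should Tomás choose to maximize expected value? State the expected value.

Gamble A ($54.95)

Gamble A = 9/20 × (-10) + 1/20 × 39 + 1/2 × 115 = -4.5 + 1.95 + 57.5 = 54.95
Gamble B = 1/4 × 75 + 3/10 × (-20) + 27/100 × (-8) + 9/50 × 101 = 18.75 − 6 − 2.16 + 18.18 = 28.77
Gamble C = 3/10 × 37 + 1/2 × (-10) + 1/10 × 118 + 1/10 × 59 = 11.1 − 5 + 11.8 + 5.9 = 23.8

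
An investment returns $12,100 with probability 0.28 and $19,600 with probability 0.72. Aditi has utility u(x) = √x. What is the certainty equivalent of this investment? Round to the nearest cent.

E[u] = 0.28·√12100 + 0.72·√19600 = 0.28·110 + 0.72·140 = 131.6
CE = (131.6)² = 17318.56

$17,318.56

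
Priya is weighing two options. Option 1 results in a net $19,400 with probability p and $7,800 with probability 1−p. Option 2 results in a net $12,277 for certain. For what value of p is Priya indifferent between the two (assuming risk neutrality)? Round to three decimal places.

p·19400 + (1−p)·7800 = 12277
11600p + 7800 = 12277
p = (12277 − 7800) / 11600

p = 0.386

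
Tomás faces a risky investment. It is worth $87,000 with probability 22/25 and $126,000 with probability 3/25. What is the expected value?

EV = 22/25 × 87000 + 3/25 × 126000 = 76560 + 15120 = 91680

$91,680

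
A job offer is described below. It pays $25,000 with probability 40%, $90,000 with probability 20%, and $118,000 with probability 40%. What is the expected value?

$75,200

EV = 0.4 × 25000 + 0.2 × 90000 + 0.4 × 118000 = 10000 + 18000 + 47200 = 75200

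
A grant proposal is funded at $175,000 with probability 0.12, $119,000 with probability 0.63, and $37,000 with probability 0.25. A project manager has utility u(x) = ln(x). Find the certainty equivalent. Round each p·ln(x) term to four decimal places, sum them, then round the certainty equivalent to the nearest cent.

$93,069.33

E[u] = 0.12·ln(175000) + 0.63·ln(119000) + 0.25·ln(37000) = 1.4487 + 7.3627 + 2.6297 = 11.4411
CE = e^11.4411 ≈ 93069.33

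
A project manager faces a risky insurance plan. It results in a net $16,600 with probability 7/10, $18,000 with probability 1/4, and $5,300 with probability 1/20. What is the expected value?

EV = 7/10 × 16600 + 1/4 × 18000 + 1/20 × 5300 = 11620 + 4500 + 265 = 16385

$16,385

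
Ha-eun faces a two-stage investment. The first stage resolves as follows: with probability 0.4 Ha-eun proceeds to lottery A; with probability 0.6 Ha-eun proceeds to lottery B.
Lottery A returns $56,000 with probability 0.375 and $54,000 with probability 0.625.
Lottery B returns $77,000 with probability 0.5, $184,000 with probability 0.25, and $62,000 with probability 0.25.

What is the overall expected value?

$81,900

EV(A) = 0.375 × 56000 + 0.625 × 54000 = 21000 + 33750 = 54750
EV(B) = 0.5 × 77000 + 0.25 × 184000 + 0.25 × 62000 = 38500 + 46000 + 15500 = 100000
Overall = 0.4 × 54750 + 0.6 × 100000 = 21900 + 60000 = 81900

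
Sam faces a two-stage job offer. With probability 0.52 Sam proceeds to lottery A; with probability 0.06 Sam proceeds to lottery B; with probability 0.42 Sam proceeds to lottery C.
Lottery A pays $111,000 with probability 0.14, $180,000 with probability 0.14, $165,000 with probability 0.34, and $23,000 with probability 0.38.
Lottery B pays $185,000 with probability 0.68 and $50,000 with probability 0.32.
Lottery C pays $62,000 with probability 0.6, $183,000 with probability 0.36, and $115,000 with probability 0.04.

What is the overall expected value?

EV(A) = 0.14 × 111000 + 0.14 × 180000 + 0.34 × 165000 + 0.38 × 23000 = 15540 + 25200 + 56100 + 8740 = 105580
EV(B) = 0.68 × 185000 + 0.32 × 50000 = 125800 + 16000 = 141800
EV(C) = 0.6 × 62000 + 0.36 × 183000 + 0.04 × 115000 = 37200 + 65880 + 4600 = 107680
Overall = 0.52 × 105580 + 0.06 × 141800 + 0.42 × 107680 = 54901.6 + 8508 + 45225.6 = 108635.2

$108,635.20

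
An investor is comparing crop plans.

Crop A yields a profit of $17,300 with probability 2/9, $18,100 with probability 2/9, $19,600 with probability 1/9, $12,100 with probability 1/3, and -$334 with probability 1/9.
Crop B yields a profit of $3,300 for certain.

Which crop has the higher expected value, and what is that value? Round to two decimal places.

Crop A = 2/9 × 17300 + 2/9 × 18100 + 1/9 × 19600 + 1/3 × 12100 + 1/9 × (-334) = 3844.4444 + 4022.2222 + 2177.7778 + 4033.3333 − 37.1111 = 14040.6667
Crop B: 3300 (certain)

Crop A ($14,040.67)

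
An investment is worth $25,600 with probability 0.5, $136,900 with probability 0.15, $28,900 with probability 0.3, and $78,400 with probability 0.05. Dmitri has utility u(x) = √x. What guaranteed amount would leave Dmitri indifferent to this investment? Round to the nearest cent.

E[u] = 0.5·√25600 + 0.15·√136900 + 0.3·√28900 + 0.05·√78400 = 0.5·160 + 0.15·370 + 0.3·170 + 0.05·280 = 200.5
CE = (200.5)² = 40200.25

$40,200.25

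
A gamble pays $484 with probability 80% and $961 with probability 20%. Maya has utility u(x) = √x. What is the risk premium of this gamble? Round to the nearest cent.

E[u] = 0.8·√484 + 0.2·√961 = 0.8·22 + 0.2·31 = 23.8
CE = (23.8)² = 566.44
Risk premium = EV − CE = 579.4 − 566.44 = 12.96

$12.96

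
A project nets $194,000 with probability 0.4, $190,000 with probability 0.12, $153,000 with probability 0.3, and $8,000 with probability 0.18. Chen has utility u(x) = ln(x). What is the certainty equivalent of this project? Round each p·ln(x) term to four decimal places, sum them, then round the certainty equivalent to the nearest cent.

E[u] = 0.4·ln(194000) + 0.12·ln(190000) + 0.3·ln(153000) + 0.18·ln(8000) = 4.8702 + 1.4586 + 3.5815 + 1.6177 = 11.5280
CE = e^11.5280 ≈ 101518.87

$101,518.87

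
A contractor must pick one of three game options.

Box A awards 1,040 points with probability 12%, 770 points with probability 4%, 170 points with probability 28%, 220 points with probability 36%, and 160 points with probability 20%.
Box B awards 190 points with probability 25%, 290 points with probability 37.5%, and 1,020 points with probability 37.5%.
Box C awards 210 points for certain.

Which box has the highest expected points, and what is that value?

Box A = 0.12 × 1040 + 0.04 × 770 + 0.28 × 170 + 0.36 × 220 + 0.2 × 160 = 124.8 + 30.8 + 47.6 + 79.2 + 32 = 314.4
Box B = 0.25 × 190 + 0.375 × 290 + 0.375 × 1020 = 47.5 + 108.75 + 382.5 = 538.75
Box C: 210 (certain)

Box B (538.75 points)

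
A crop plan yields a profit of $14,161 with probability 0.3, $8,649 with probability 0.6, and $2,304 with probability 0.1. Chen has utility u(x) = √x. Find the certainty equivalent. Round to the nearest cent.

E[u] = 0.3·√14161 + 0.6·√8649 + 0.1·√2304 = 0.3·119 + 0.6·93 + 0.1·48 = 96.3
CE = (96.3)² = 9273.69

$9,273.69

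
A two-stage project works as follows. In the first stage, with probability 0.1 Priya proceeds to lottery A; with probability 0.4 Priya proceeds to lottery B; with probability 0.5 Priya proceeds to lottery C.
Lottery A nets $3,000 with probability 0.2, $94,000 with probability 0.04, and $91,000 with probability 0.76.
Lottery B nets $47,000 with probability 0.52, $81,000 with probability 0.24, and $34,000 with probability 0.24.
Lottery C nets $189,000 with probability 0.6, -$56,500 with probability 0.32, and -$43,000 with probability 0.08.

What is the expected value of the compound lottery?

$74,108

EV(A) = 0.2 × 3000 + 0.04 × 94000 + 0.76 × 91000 = 600 + 3760 + 69160 = 73520
EV(B) = 0.52 × 47000 + 0.24 × 81000 + 0.24 × 34000 = 24440 + 19440 + 8160 = 52040
EV(C) = 0.6 × 189000 + 0.32 × (-56500) + 0.08 × (-43000) = 113400 − 18080 − 3440 = 91880
Overall = 0.1 × 73520 + 0.4 × 52040 + 0.5 × 91880 = 7352 + 20816 + 45940 = 74108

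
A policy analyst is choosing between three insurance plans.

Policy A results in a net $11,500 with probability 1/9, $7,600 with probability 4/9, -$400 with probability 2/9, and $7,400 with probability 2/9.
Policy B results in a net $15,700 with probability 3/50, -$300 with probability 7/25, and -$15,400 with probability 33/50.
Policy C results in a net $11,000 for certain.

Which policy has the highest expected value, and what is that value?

Policy C ($11,000)

Policy A = 1/9 × 11500 + 4/9 × 7600 + 2/9 × (-400) + 2/9 × 7400 = 1277.7778 + 3377.7778 − 88.8889 + 1644.4444 = 6211.1111
Policy B = 3/50 × 15700 + 7/25 × (-300) + 33/50 × (-15400) = 942 − 84 − 10164 = -9306
Policy C: 11000 (certain)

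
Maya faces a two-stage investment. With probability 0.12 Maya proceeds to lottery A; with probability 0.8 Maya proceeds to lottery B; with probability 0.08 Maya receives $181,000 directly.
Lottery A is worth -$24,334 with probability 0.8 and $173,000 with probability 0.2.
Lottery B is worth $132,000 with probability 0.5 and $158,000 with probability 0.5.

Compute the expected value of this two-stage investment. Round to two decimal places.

EV(A) = 0.8 × (-24334) + 0.2 × 173000 = -19467.2 + 34600 = 15132.8
EV(B) = 0.5 × 132000 + 0.5 × 158000 = 66000 + 79000 = 145000
Branch C: 181000 (certain)
Overall = 0.12 × 15132.8 + 0.8 × 145000 + 0.08 × 181000 = 1815.936 + 116000 + 14480 = 132295.936

$132,295.94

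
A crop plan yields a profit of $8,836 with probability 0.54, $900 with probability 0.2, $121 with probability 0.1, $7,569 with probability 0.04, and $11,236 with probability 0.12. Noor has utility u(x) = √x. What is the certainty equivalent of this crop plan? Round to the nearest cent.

$5,484.88

E[u] = 0.54·√8836 + 0.2·√900 + 0.1·√121 + 0.04·√7569 + 0.12·√11236 = 0.54·94 + 0.2·30 + 0.1·11 + 0.04·87 + 0.12·106 = 74.06
CE = (74.06)² = 5484.8836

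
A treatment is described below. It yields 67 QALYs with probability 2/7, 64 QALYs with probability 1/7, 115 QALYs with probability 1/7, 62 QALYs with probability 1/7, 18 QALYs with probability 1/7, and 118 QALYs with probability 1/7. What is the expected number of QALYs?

EV = 2/7 × 67 + 1/7 × 64 + 1/7 × 115 + 1/7 × 62 + 1/7 × 18 + 1/7 × 118 = 19.1429 + 9.1429 + 16.4286 + 8.8571 + 2.5714 + 16.8571 = 73

73 QALYs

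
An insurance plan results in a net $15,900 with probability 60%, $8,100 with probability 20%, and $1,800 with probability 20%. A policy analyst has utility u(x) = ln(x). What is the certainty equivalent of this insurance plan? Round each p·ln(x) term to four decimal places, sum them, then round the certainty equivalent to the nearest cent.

E[u] = 0.6·ln(15900) + 0.2·ln(8100) + 0.2·ln(1800) = 5.8044 + 1.7999 + 1.4991 = 9.1034
CE = e^9.1034 ≈ 8985.79

$8,985.79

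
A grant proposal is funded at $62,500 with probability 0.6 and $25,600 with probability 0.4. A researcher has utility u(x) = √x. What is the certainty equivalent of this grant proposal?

E[u] = 0.6·√62500 + 0.4·√25600 = 0.6·250 + 0.4·160 = 214
CE = (214)² = 45796

$45,796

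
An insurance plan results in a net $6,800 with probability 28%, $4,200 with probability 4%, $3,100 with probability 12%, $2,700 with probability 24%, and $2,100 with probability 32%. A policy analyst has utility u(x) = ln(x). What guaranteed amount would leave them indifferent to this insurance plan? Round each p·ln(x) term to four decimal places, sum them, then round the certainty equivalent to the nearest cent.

E[u] = 0.28·ln(6800) + 0.04·ln(4200) + 0.12·ln(3100) + 0.24·ln(2700) + 0.32·ln(2100) = 2.4709 + 0.3337 + 0.9647 + 1.8962 + 2.4479 = 8.1134
CE = e^8.1134 ≈ 3338.91

$3,338.91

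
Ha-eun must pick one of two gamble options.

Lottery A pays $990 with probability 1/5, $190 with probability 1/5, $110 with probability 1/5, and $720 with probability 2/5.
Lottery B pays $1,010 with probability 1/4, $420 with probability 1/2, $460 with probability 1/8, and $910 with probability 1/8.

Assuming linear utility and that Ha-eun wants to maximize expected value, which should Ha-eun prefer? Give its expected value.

Lottery A = 1/5 × 990 + 1/5 × 190 + 1/5 × 110 + 2/5 × 720 = 198 + 38 + 22 + 288 = 546
Lottery B = 1/4 × 1010 + 1/2 × 420 + 1/8 × 460 + 1/8 × 910 = 252.5 + 210 + 57.5 + 113.75 = 633.75

Lottery B ($633.75)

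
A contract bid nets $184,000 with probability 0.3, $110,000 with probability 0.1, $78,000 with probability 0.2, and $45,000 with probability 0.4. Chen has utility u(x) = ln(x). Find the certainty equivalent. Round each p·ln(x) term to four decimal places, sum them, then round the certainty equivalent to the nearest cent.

$83,809.36

E[u] = 0.3·ln(184000) + 0.1·ln(110000) + 0.2·ln(78000) + 0.4·ln(45000) = 3.6368 + 1.1608 + 2.2529 + 4.2858 = 11.3363
CE = e^11.3363 ≈ 83809.36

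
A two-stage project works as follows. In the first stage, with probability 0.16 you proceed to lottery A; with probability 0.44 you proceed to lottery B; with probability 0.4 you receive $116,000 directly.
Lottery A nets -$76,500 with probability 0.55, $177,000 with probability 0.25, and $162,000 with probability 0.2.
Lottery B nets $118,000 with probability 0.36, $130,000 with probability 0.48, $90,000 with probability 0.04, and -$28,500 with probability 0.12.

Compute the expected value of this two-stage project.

$98,158.40

EV(A) = 0.55 × (-76500) + 0.25 × 177000 + 0.2 × 162000 = -42075 + 44250 + 32400 = 34575
EV(B) = 0.36 × 118000 + 0.48 × 130000 + 0.04 × 90000 + 0.12 × (-28500) = 42480 + 62400 + 3600 − 3420 = 105060
Branch C: 116000 (certain)
Overall = 0.16 × 34575 + 0.44 × 105060 + 0.4 × 116000 = 5532 + 46226.4 + 46400 = 98158.4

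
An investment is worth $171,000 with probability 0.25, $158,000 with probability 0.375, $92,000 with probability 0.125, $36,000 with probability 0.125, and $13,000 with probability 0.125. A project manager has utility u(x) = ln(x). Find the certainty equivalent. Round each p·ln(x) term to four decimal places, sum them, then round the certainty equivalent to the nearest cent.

$91,628.72

E[u] = 0.25·ln(171000) + 0.375·ln(158000) + 0.125·ln(92000) + 0.125·ln(36000) + 0.125·ln(13000) = 3.0124 + 4.4889 + 1.4287 + 1.3114 + 1.1841 = 11.4255
CE = e^11.4255 ≈ 91628.72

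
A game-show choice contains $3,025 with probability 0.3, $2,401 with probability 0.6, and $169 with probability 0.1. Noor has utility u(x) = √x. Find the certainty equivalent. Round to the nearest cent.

$2,227.84

E[u] = 0.3·√3025 + 0.6·√2401 + 0.1·√169 = 0.3·55 + 0.6·49 + 0.1·13 = 47.2
CE = (47.2)² = 2227.84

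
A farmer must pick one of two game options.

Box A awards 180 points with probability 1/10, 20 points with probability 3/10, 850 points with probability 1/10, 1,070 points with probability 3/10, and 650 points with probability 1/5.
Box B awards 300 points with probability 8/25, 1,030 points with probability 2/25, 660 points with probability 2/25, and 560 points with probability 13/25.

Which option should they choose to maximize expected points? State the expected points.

Box A = 1/10 × 180 + 3/10 × 20 + 1/10 × 850 + 3/10 × 1070 + 1/5 × 650 = 18 + 6 + 85 + 321 + 130 = 560
Box B = 8/25 × 300 + 2/25 × 1030 + 2/25 × 660 + 13/25 × 560 = 96 + 82.4 + 52.8 + 291.2 = 522.4

Box A (560 points)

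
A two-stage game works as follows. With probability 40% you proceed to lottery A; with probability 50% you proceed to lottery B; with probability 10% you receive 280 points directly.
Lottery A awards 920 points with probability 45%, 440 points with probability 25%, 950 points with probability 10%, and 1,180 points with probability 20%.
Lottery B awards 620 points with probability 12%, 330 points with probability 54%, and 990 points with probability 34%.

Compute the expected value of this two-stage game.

664.6 points

EV(A) = 0.45 × 920 + 0.25 × 440 + 0.1 × 950 + 0.2 × 1180 = 414 + 110 + 95 + 236 = 855
EV(B) = 0.12 × 620 + 0.54 × 330 + 0.34 × 990 = 74.4 + 178.2 + 336.6 = 589.2
Branch C: 280 (certain)
Overall = 0.4 × 855 + 0.5 × 589.2 + 0.1 × 280 = 342 + 294.6 + 28 = 664.6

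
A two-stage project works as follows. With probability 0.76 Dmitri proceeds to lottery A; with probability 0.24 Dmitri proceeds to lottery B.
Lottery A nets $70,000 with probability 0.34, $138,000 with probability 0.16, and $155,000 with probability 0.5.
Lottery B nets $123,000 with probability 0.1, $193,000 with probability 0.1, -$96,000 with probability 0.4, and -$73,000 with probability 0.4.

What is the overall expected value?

$85,128.80

EV(A) = 0.34 × 70000 + 0.16 × 138000 + 0.5 × 155000 = 23800 + 22080 + 77500 = 123380
EV(B) = 0.1 × 123000 + 0.1 × 193000 + 0.4 × (-96000) + 0.4 × (-73000) = 12300 + 19300 − 38400 − 29200 = -36000
Overall = 0.76 × 123380 + 0.24 × (-36000) = 93768.8 − 8640 = 85128.8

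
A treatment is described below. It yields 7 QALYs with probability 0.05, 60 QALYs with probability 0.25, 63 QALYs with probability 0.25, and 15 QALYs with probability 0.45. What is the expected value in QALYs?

EV = 0.05 × 7 + 0.25 × 60 + 0.25 × 63 + 0.45 × 15 = 0.35 + 15 + 15.75 + 6.75 = 37.85

37.85 QALYs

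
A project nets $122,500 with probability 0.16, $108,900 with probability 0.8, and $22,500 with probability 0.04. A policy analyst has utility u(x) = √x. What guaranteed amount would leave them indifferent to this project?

E[u] = 0.16·√122500 + 0.8·√108900 + 0.04·√22500 = 0.16·350 + 0.8·330 + 0.04·150 = 326
CE = (326)² = 106276

$106,276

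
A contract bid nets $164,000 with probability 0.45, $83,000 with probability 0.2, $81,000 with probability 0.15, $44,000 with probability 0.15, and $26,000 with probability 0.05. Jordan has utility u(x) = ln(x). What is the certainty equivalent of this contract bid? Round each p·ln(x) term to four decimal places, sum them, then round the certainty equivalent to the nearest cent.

E[u] = 0.45·ln(164000) + 0.2·ln(83000) + 0.15·ln(81000) + 0.15·ln(44000) + 0.05·ln(26000) = 5.4034 + 2.2653 + 1.6953 + 1.6038 + 0.5083 = 11.4761
CE = e^11.4761 ≈ 96384.43

$96,384.43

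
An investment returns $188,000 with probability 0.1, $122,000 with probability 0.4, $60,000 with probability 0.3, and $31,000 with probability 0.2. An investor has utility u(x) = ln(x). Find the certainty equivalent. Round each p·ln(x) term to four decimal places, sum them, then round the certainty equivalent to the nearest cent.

E[u] = 0.1·ln(188000) + 0.4·ln(122000) + 0.3·ln(60000) + 0.2·ln(31000) = 1.2144 + 4.6847 + 3.3006 + 2.0683 = 11.2680
CE = e^11.2680 ≈ 78276.29

$78,276.29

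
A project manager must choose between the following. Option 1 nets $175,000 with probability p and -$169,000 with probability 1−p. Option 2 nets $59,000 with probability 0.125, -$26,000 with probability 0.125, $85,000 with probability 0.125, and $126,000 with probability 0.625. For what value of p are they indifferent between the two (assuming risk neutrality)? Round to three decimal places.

p = 0.763

EV(Option 2) = 0.125 × 59000 + 0.125 × (-26000) + 0.125 × 85000 + 0.625 × 126000 = 7375 − 3250 + 10625 + 78750 = 93500
p·175000 + (1−p)·(-169000) = 93500
344000p − 169000 = 93500
p = (93500 + 169000) / 344000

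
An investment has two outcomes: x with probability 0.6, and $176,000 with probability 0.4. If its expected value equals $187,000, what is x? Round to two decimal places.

x = $194,333.33

0.6·x + 0.4·176000 = 187000
0.6·x = 187000 − 70400 = 116600
x = 116600 / 0.6 = 194333.3333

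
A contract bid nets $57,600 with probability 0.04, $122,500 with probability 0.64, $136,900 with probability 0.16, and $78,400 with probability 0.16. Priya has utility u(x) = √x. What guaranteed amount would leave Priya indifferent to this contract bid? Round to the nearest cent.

$113,973.76

E[u] = 0.04·√57600 + 0.64·√122500 + 0.16·√136900 + 0.16·√78400 = 0.04·240 + 0.64·350 + 0.16·370 + 0.16·280 = 337.6
CE = (337.6)² = 113973.76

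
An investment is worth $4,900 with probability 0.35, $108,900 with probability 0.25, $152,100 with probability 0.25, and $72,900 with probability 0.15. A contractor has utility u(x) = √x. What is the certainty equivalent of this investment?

E[u] = 0.35·√4900 + 0.25·√108900 + 0.25·√152100 + 0.15·√72900 = 0.35·70 + 0.25·330 + 0.25·390 + 0.15·270 = 245
CE = (245)² = 60025

$60,025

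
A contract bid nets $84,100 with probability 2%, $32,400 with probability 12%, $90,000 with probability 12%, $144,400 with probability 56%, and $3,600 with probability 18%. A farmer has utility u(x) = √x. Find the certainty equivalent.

$82,369

E[u] = 0.02·√84100 + 0.12·√32400 + 0.12·√90000 + 0.56·√144400 + 0.18·√3600 = 0.02·290 + 0.12·180 + 0.12·300 + 0.56·380 + 0.18·60 = 287
CE = (287)² = 82369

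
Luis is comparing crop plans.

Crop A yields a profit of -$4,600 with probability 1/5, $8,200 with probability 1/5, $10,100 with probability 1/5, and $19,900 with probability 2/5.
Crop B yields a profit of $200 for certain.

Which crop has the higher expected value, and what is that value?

Crop A ($10,700)

Crop A = 1/5 × (-4600) + 1/5 × 8200 + 1/5 × 10100 + 2/5 × 19900 = -920 + 1640 + 2020 + 7960 = 10700
Crop B: 200 (certain)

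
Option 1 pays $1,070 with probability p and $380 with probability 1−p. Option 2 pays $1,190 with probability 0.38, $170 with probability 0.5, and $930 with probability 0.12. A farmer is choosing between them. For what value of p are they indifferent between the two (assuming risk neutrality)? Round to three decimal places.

p = 0.390

EV(Option 2) = 0.38 × 1190 + 0.5 × 170 + 0.12 × 930 = 452.2 + 85 + 111.6 = 648.8
p·1070 + (1−p)·380 = 648.8
690p + 380 = 648.8
p = (648.8 − 380) / 690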